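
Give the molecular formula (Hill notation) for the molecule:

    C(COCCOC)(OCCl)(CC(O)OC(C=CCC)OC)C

Heavy atoms from the SMILES: 15 C, 1 Cl, 6 O.
Implicit hydrogens by atom environment:
  6 × C: 2 H each → 12
  5 × O: no H
  4 × C: 3 H each → 12
  4 × C: 1 H each → 4
  1 × C: no H
  1 × Cl: no H
  1 × O: 1 H
  Total hydrogens = 29.
Molecular formula: C15H29ClO6

C15H29ClO6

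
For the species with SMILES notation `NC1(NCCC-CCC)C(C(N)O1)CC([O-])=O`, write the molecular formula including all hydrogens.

Heavy atoms from the SMILES: 11 C, 3 N, 3 O.
Implicit hydrogens by atom environment:
  6 × C: 2 H each → 12
  2 × C: 1 H each → 2
  2 × C: no H
  2 × N: 2 H each → 4
  2 × O: no H
  1 × C: 3 H
  1 × N: 1 H
  1 × O (charge -1): no H
  Total hydrogens = 22.
Net charge -1.
Molecular formula: C11H22N3O3-

C11H22N3O3-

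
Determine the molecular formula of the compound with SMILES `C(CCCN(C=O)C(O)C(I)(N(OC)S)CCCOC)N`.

C12H26IN3O4S

Heavy atoms from the SMILES: 12 C, 1 I, 3 N, 4 O, 1 S.
Implicit hydrogens by atom environment:
  7 × C: 2 H each → 14
  3 × O: no H
  2 × C: 3 H each → 6
  2 × C: 1 H each → 2
  2 × N: no H
  1 × C: no H
  1 × I: no H
  1 × N: 2 H
  1 × O: 1 H
  1 × S: 1 H
  Total hydrogens = 26.
Molecular formula: C12H26IN3O4S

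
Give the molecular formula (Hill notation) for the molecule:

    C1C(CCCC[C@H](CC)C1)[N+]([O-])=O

C10H19NO2

Heavy atoms from the SMILES: 10 C, 1 N, 2 O.
Implicit hydrogens by atom environment:
  7 × C: 2 H each → 14
  2 × C: 1 H each → 2
  1 × C: 3 H
  1 × N (charge +1): no H
  1 × O: no H
  1 × O (charge -1): no H
  Total hydrogens = 19.
Molecular formula: C10H19NO2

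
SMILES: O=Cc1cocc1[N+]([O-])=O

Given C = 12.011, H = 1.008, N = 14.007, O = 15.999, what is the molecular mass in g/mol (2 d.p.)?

141.08

Molecular formula: C5H3NO4.
M = 5×12.011 + 3×1.008 + 1×14.007 + 4×15.999 = 141.08 g/mol.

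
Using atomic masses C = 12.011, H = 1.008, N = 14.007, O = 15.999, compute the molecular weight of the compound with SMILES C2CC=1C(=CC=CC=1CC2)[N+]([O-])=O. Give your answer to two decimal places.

177.20

Molecular formula: C10H11NO2.
M = 10×12.011 + 11×1.008 + 1×14.007 + 2×15.999 = 177.20 g/mol.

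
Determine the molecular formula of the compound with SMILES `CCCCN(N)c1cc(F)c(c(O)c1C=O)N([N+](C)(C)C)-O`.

C14H24FN4O3+

Heavy atoms from the SMILES: 14 C, 1 F, 4 N, 3 O.
Implicit hydrogens by atom environment:
  5 × C (aromatic): no H
  4 × C: 3 H each → 12
  3 × C: 2 H each → 6
  2 × N: no H
  2 × O: 1 H each → 2
  1 × C (aromatic): 1 H
  1 × C: 1 H
  1 × F: no H
  1 × N: 2 H
  1 × N (charge +1): no H
  1 × O: no H
  Total hydrogens = 24.
Net charge +1.
Molecular formula: C14H24FN4O3+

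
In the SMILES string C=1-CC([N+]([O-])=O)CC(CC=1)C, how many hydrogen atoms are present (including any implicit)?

13

Hydrogens are implicit in SMILES; fill each atom to its normal valence:
  4 × C: 1 H each → 4
  3 × C: 2 H each → 6
  1 × C: 3 H
  1 × N (charge +1): no H
  1 × O: no H
  1 × O (charge -1): no H
  Total hydrogens = 13.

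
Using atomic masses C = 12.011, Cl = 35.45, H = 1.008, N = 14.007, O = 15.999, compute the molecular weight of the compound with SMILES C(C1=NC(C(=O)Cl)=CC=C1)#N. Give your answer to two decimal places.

166.56

Molecular formula: C7H3ClN2O.
M = 7×12.011 + 1×35.45 + 3×1.008 + 2×14.007 + 1×15.999 = 166.56 g/mol.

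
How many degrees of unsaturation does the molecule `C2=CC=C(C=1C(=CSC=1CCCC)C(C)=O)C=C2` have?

Molecular formula from the SMILES: C16H18OS.
DoU = (2C + 2 + N − H − X)/2 = (2·16 + 2 + 0 − 18 − 0)/2 = 16/2 = 8.
(Structurally: 2 ring(s) + 6 π bond(s) = 8.)

8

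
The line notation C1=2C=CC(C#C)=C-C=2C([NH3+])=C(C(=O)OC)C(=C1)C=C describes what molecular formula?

C16H14NO2+

Heavy atoms from the SMILES: 16 C, 1 N, 2 O.
Implicit hydrogens by atom environment:
  6 × C (aromatic): no H
  4 × C (aromatic): 1 H each → 4
  2 × C: 1 H each → 2
  2 × C: no H
  2 × O: no H
  1 × C: 3 H
  1 × C: 2 H
  1 × N (charge +1): 3 H
  Total hydrogens = 14.
Net charge +1.
Molecular formula: C16H14NO2+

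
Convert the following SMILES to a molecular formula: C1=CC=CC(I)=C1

C6H5I

Heavy atoms from the SMILES: 6 C, 1 I.
Implicit hydrogens by atom environment:
  5 × C (aromatic): 1 H each → 5
  1 × C (aromatic): no H
  1 × I: no H
  Total hydrogens = 5.
Molecular formula: C6H5I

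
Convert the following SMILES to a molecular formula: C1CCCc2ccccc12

C10H12

Heavy atoms from the SMILES: 10 C.
Implicit hydrogens by atom environment:
  4 × C: 2 H each → 8
  4 × C (aromatic): 1 H each → 4
  2 × C (aromatic): no H
  Total hydrogens = 12.
Molecular formula: C10H12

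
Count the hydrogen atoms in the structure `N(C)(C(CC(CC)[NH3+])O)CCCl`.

Hydrogens are implicit in SMILES; fill each atom to its normal valence:
  4 × C: 2 H each → 8
  2 × C: 3 H each → 6
  2 × C: 1 H each → 2
  1 × Cl: no H
  1 × N (charge +1): 3 H
  1 × N: no H
  1 × O: 1 H
  Total hydrogens = 20.

20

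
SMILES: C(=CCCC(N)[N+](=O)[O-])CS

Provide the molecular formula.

C6H12N2O2S

Heavy atoms from the SMILES: 6 C, 2 N, 2 O, 1 S.
Implicit hydrogens by atom environment:
  3 × C: 2 H each → 6
  3 × C: 1 H each → 3
  1 × N: 2 H
  1 × N (charge +1): no H
  1 × O: no H
  1 × O (charge -1): no H
  1 × S: 1 H
  Total hydrogens = 12.
Molecular formula: C6H12N2O2S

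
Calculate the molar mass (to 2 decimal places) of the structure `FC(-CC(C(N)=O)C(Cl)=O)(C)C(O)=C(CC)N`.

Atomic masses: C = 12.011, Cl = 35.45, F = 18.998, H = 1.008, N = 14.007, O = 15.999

Molecular formula: C10H16ClFN2O3.
M = 10×12.011 + 1×35.45 + 1×18.998 + 16×1.008 + 2×14.007 + 3×15.999 = 266.70 g/mol.

266.70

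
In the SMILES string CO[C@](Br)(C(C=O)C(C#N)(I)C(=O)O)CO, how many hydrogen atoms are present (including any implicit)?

9

Hydrogens are implicit in SMILES; fill each atom to its normal valence:
  4 × C: no H
  3 × O: no H
  2 × C: 1 H each → 2
  2 × O: 1 H each → 2
  1 × Br: no H
  1 × C: 3 H
  1 × C: 2 H
  1 × I: no H
  1 × N: no H
  Total hydrogens = 9.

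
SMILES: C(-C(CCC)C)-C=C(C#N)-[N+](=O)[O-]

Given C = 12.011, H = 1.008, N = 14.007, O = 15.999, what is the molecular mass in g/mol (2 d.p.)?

Molecular formula: C9H14N2O2.
M = 9×12.011 + 14×1.008 + 2×14.007 + 2×15.999 = 182.22 g/mol.

182.22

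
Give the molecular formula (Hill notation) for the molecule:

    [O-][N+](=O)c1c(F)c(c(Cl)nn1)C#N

C5ClFN4O2

Heavy atoms from the SMILES: 5 C, 1 Cl, 1 F, 4 N, 2 O.
Implicit hydrogens by atom environment:
  4 × C (aromatic): no H
  2 × N (aromatic): no H
  1 × C: no H
  1 × Cl: no H
  1 × F: no H
  1 × N: no H
  1 × N (charge +1): no H
  1 × O: no H
  1 × O (charge -1): no H
  Total hydrogens = 0.
Molecular formula: C5ClFN4O2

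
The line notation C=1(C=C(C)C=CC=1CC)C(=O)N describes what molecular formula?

C10H13NO

Heavy atoms from the SMILES: 10 C, 1 N, 1 O.
Implicit hydrogens by atom environment:
  3 × C (aromatic): 1 H each → 3
  3 × C (aromatic): no H
  2 × C: 3 H each → 6
  1 × C: 2 H
  1 × C: no H
  1 × N: 2 H
  1 × O: no H
  Total hydrogens = 13.
Molecular formula: C10H13NO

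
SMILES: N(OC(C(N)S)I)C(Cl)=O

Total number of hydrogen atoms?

Hydrogens are implicit in SMILES; fill each atom to its normal valence:
  2 × C: 1 H each → 2
  2 × O: no H
  1 × C: no H
  1 × Cl: no H
  1 × I: no H
  1 × N: 2 H
  1 × N: 1 H
  1 × S: 1 H
  Total hydrogens = 6.

6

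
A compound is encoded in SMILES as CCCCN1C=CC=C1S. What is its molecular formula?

C8H13NS

Heavy atoms from the SMILES: 8 C, 1 N, 1 S.
Implicit hydrogens by atom environment:
  3 × C: 2 H each → 6
  3 × C (aromatic): 1 H each → 3
  1 × C: 3 H
  1 × C (aromatic): no H
  1 × N (aromatic): no H
  1 × S: 1 H
  Total hydrogens = 13.
Molecular formula: C8H13NS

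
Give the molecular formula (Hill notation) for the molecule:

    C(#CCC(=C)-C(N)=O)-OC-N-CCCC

C11H18N2O2

Heavy atoms from the SMILES: 11 C, 2 N, 2 O.
Implicit hydrogens by atom environment:
  6 × C: 2 H each → 12
  4 × C: no H
  2 × O: no H
  1 × C: 3 H
  1 × N: 2 H
  1 × N: 1 H
  Total hydrogens = 18.
Molecular formula: C11H18N2O2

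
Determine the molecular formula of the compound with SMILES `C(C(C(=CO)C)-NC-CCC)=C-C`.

C11H21NO

Heavy atoms from the SMILES: 11 C, 1 N, 1 O.
Implicit hydrogens by atom environment:
  4 × C: 1 H each → 4
  3 × C: 3 H each → 9
  3 × C: 2 H each → 6
  1 × C: no H
  1 × N: 1 H
  1 × O: 1 H
  Total hydrogens = 21.
Molecular formula: C11H21NO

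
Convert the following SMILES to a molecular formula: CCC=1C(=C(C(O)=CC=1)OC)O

C9H12O3

Heavy atoms from the SMILES: 9 C, 3 O.
Implicit hydrogens by atom environment:
  4 × C (aromatic): no H
  2 × C: 3 H each → 6
  2 × C (aromatic): 1 H each → 2
  2 × O: 1 H each → 2
  1 × C: 2 H
  1 × O: no H
  Total hydrogens = 12.
Molecular formula: C9H12O3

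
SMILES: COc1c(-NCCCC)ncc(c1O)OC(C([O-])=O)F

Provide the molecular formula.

Heavy atoms from the SMILES: 12 C, 1 F, 2 N, 5 O.
Implicit hydrogens by atom environment:
  4 × C (aromatic): no H
  3 × C: 2 H each → 6
  3 × O: no H
  2 × C: 3 H each → 6
  1 × C (aromatic): 1 H
  1 × C: 1 H
  1 × C: no H
  1 × F: no H
  1 × N: 1 H
  1 × N (aromatic): no H
  1 × O: 1 H
  1 × O (charge -1): no H
  Total hydrogens = 16.
Net charge -1.
Molecular formula: C12H16FN2O5-

C12H16FN2O5-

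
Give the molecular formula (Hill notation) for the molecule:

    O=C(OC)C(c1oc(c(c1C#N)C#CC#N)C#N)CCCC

Heavy atoms from the SMILES: 16 C, 3 N, 3 O.
Implicit hydrogens by atom environment:
  6 × C: no H
  4 × C (aromatic): no H
  3 × C: 2 H each → 6
  3 × N: no H
  2 × C: 3 H each → 6
  2 × O: no H
  1 × C: 1 H
  1 × O (aromatic): no H
  Total hydrogens = 13.
Molecular formula: C16H13N3O3

C16H13N3O3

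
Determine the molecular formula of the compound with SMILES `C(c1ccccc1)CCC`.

C10H14

Heavy atoms from the SMILES: 10 C.
Implicit hydrogens by atom environment:
  5 × C (aromatic): 1 H each → 5
  3 × C: 2 H each → 6
  1 × C: 3 H
  1 × C (aromatic): no H
  Total hydrogens = 14.
Molecular formula: C10H14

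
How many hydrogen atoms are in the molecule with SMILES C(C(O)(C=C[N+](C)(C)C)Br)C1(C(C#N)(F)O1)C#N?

Hydrogens are implicit in SMILES; fill each atom to its normal valence:
  5 × C: no H
  3 × C: 3 H each → 9
  2 × C: 1 H each → 2
  2 × N: no H
  1 × Br: no H
  1 × C: 2 H
  1 × F: no H
  1 × N (charge +1): no H
  1 × O: 1 H
  1 × O: no H
  Total hydrogens = 14.

14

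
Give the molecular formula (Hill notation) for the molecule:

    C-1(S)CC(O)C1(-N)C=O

Heavy atoms from the SMILES: 5 C, 1 N, 2 O, 1 S.
Implicit hydrogens by atom environment:
  3 × C: 1 H each → 3
  1 × C: 2 H
  1 × C: no H
  1 × N: 2 H
  1 × O: 1 H
  1 × O: no H
  1 × S: 1 H
  Total hydrogens = 9.
Molecular formula: C5H9NO2S

C5H9NO2S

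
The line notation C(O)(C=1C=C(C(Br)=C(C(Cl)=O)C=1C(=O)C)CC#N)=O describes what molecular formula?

Heavy atoms from the SMILES: 1 Br, 12 C, 1 Cl, 1 N, 4 O.
Implicit hydrogens by atom environment:
  5 × C (aromatic): no H
  4 × C: no H
  3 × O: no H
  1 × Br: no H
  1 × C: 3 H
  1 × C: 2 H
  1 × C (aromatic): 1 H
  1 × Cl: no H
  1 × N: no H
  1 × O: 1 H
  Total hydrogens = 7.
Molecular formula: C12H7BrClNO4

C12H7BrClNO4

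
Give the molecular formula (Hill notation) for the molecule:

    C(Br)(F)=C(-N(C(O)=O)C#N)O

C4H2BrFN2O3

Heavy atoms from the SMILES: 1 Br, 4 C, 1 F, 2 N, 3 O.
Implicit hydrogens by atom environment:
  4 × C: no H
  2 × N: no H
  2 × O: 1 H each → 2
  1 × Br: no H
  1 × F: no H
  1 × O: no H
  Total hydrogens = 2.
Molecular formula: C4H2BrFN2O3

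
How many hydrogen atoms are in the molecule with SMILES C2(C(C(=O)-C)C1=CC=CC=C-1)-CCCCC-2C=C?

22

Hydrogens are implicit in SMILES; fill each atom to its normal valence:
  5 × C: 2 H each → 10
  5 × C (aromatic): 1 H each → 5
  4 × C: 1 H each → 4
  1 × C: 3 H
  1 × C (aromatic): no H
  1 × C: no H
  1 × O: no H
  Total hydrogens = 22.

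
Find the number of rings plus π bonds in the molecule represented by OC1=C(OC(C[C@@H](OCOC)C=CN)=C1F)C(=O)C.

Molecular formula from the SMILES: C12H16FNO5.
DoU = (2C + 2 + N − H − X)/2 = (2·12 + 2 + 1 − 16 − 1)/2 = 10/2 = 5.
(Structurally: 1 ring(s) + 4 π bond(s) = 5.)

5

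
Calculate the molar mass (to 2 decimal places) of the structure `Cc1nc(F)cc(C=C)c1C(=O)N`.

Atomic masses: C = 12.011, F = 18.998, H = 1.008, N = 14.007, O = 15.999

180.18

Molecular formula: C9H9FN2O.
M = 9×12.011 + 1×18.998 + 9×1.008 + 2×14.007 + 1×15.999 = 180.18 g/mol.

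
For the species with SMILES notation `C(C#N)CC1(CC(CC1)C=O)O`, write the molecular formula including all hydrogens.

Heavy atoms from the SMILES: 9 C, 1 N, 2 O.
Implicit hydrogens by atom environment:
  5 × C: 2 H each → 10
  2 × C: 1 H each → 2
  2 × C: no H
  1 × N: no H
  1 × O: 1 H
  1 × O: no H
  Total hydrogens = 13.
Molecular formula: C9H13NO2

C9H13NO2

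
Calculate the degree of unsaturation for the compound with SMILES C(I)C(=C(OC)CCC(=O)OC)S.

Molecular formula from the SMILES: C8H13IO3S.
DoU = (2C + 2 + N − H − X)/2 = (2·8 + 2 + 0 − 13 − 1)/2 = 4/2 = 2.
(Structurally: 0 ring(s) + 2 π bond(s) = 2.)

2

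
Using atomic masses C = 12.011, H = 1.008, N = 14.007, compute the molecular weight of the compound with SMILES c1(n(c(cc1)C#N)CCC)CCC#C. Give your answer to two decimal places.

Molecular formula: C12H14N2.
M = 12×12.011 + 14×1.008 + 2×14.007 = 186.26 g/mol.

186.26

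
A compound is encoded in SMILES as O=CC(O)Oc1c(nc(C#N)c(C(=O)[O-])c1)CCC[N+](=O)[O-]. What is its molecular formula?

Heavy atoms from the SMILES: 12 C, 3 N, 7 O.
Implicit hydrogens by atom environment:
  4 × C (aromatic): no H
  4 × O: no H
  3 × C: 2 H each → 6
  2 × C: 1 H each → 2
  2 × C: no H
  2 × O (charge -1): no H
  1 × C (aromatic): 1 H
  1 × N (aromatic): no H
  1 × N: no H
  1 × N (charge +1): no H
  1 × O: 1 H
  Total hydrogens = 10.
Net charge -1.
Molecular formula: C12H10N3O7-

C12H10N3O7-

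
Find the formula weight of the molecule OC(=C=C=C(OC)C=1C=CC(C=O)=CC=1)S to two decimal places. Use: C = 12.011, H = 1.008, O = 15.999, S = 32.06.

Molecular formula: C12H10O3S.
M = 12×12.011 + 10×1.008 + 3×15.999 + 1×32.06 = 234.27 g/mol.

234.27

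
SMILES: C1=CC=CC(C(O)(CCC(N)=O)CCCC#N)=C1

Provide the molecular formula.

C14H18N2O2

Heavy atoms from the SMILES: 14 C, 2 N, 2 O.
Implicit hydrogens by atom environment:
  5 × C: 2 H each → 10
  5 × C (aromatic): 1 H each → 5
  3 × C: no H
  1 × C (aromatic): no H
  1 × N: 2 H
  1 × N: no H
  1 × O: 1 H
  1 × O: no H
  Total hydrogens = 18.
Molecular formula: C14H18N2O2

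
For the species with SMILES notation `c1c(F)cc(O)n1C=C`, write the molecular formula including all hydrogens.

Heavy atoms from the SMILES: 6 C, 1 F, 1 N, 1 O.
Implicit hydrogens by atom environment:
  2 × C (aromatic): 1 H each → 2
  2 × C (aromatic): no H
  1 × C: 2 H
  1 × C: 1 H
  1 × F: no H
  1 × N (aromatic): no H
  1 × O: 1 H
  Total hydrogens = 6.
Molecular formula: C6H6FNO

C6H6FNO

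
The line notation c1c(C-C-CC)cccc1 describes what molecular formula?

Heavy atoms from the SMILES: 10 C.
Implicit hydrogens by atom environment:
  5 × C (aromatic): 1 H each → 5
  3 × C: 2 H each → 6
  1 × C: 3 H
  1 × C (aromatic): no H
  Total hydrogens = 14.
Molecular formula: C10H14

C10H14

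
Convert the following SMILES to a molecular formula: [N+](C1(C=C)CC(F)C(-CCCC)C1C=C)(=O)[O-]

C13H20FNO2

Heavy atoms from the SMILES: 13 C, 1 F, 1 N, 2 O.
Implicit hydrogens by atom environment:
  6 × C: 2 H each → 12
  5 × C: 1 H each → 5
  1 × C: 3 H
  1 × C: no H
  1 × F: no H
  1 × N (charge +1): no H
  1 × O: no H
  1 × O (charge -1): no H
  Total hydrogens = 20.
Molecular formula: C13H20FNO2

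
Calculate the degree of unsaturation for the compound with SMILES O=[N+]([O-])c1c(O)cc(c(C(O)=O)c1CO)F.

Molecular formula from the SMILES: C8H6FNO6.
DoU = (2C + 2 + N − H − X)/2 = (2·8 + 2 + 1 − 6 − 1)/2 = 12/2 = 6.
(Structurally: 1 ring(s) + 5 π bond(s) = 6.)

6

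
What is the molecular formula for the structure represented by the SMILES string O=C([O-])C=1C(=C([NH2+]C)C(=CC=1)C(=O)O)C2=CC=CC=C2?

Heavy atoms from the SMILES: 15 C, 1 N, 4 O.
Implicit hydrogens by atom environment:
  7 × C (aromatic): 1 H each → 7
  5 × C (aromatic): no H
  2 × C: no H
  2 × O: no H
  1 × C: 3 H
  1 × N (charge +1): 2 H
  1 × O: 1 H
  1 × O (charge -1): no H
  Total hydrogens = 13.
Molecular formula: C15H13NO4

C15H13NO4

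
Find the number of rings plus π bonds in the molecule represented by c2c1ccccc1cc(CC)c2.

Molecular formula from the SMILES: C12H12.
DoU = (2C + 2 + N − H − X)/2 = (2·12 + 2 + 0 − 12 − 0)/2 = 14/2 = 7.
(Structurally: 2 ring(s) + 5 π bond(s) = 7.)

7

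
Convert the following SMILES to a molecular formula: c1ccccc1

C6H6

Heavy atoms from the SMILES: 6 C.
Implicit hydrogens by atom environment:
  6 × C (aromatic): 1 H each → 6
  Total hydrogens = 6.
Molecular formula: C6H6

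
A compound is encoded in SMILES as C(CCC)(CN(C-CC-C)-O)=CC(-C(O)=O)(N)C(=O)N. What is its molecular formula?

Heavy atoms from the SMILES: 13 C, 3 N, 4 O.
Implicit hydrogens by atom environment:
  6 × C: 2 H each → 12
  4 × C: no H
  2 × C: 3 H each → 6
  2 × N: 2 H each → 4
  2 × O: 1 H each → 2
  2 × O: no H
  1 × C: 1 H
  1 × N: no H
  Total hydrogens = 25.
Molecular formula: C13H25N3O4

C13H25N3O4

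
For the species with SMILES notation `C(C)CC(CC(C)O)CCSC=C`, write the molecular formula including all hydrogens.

Heavy atoms from the SMILES: 11 C, 1 O, 1 S.
Implicit hydrogens by atom environment:
  6 × C: 2 H each → 12
  3 × C: 1 H each → 3
  2 × C: 3 H each → 6
  1 × O: 1 H
  1 × S: no H
  Total hydrogens = 22.
Molecular formula: C11H22OS

C11H22OS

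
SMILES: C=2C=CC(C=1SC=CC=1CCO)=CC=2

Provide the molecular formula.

Heavy atoms from the SMILES: 12 C, 1 O, 1 S.
Implicit hydrogens by atom environment:
  7 × C (aromatic): 1 H each → 7
  3 × C (aromatic): no H
  2 × C: 2 H each → 4
  1 × O: 1 H
  1 × S (aromatic): no H
  Total hydrogens = 12.
Molecular formula: C12H12OS

C12H12OS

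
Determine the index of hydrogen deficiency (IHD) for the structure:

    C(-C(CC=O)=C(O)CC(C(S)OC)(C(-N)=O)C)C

Molecular formula from the SMILES: C12H21NO4S.
DoU = (2C + 2 + N − H − X)/2 = (2·12 + 2 + 1 − 21 − 0)/2 = 6/2 = 3.
(Structurally: 0 ring(s) + 3 π bond(s) = 3.)

3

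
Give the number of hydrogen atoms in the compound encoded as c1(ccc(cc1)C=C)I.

Hydrogens are implicit in SMILES; fill each atom to its normal valence:
  4 × C (aromatic): 1 H each → 4
  2 × C (aromatic): no H
  1 × C: 2 H
  1 × C: 1 H
  1 × I: no H
  Total hydrogens = 7.

7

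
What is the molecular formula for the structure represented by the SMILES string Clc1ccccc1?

C6H5Cl

Heavy atoms from the SMILES: 6 C, 1 Cl.
Implicit hydrogens by atom environment:
  5 × C (aromatic): 1 H each → 5
  1 × C (aromatic): no H
  1 × Cl: no H
  Total hydrogens = 5.
Molecular formula: C6H5Cl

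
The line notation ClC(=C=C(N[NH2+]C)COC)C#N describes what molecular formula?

C7H11ClN3O+

Heavy atoms from the SMILES: 7 C, 1 Cl, 3 N, 1 O.
Implicit hydrogens by atom environment:
  4 × C: no H
  2 × C: 3 H each → 6
  1 × C: 2 H
  1 × Cl: no H
  1 × N (charge +1): 2 H
  1 × N: 1 H
  1 × N: no H
  1 × O: no H
  Total hydrogens = 11.
Net charge +1.
Molecular formula: C7H11ClN3O+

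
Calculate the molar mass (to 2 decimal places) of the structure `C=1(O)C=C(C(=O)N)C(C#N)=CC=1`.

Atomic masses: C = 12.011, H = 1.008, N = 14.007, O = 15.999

162.15

Molecular formula: C8H6N2O2.
M = 8×12.011 + 6×1.008 + 2×14.007 + 2×15.999 = 162.15 g/mol.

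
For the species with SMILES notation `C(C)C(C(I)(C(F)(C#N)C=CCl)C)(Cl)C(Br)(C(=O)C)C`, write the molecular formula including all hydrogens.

C13H16BrCl2FINO

Heavy atoms from the SMILES: 1 Br, 13 C, 2 Cl, 1 F, 1 I, 1 N, 1 O.
Implicit hydrogens by atom environment:
  6 × C: no H
  4 × C: 3 H each → 12
  2 × C: 1 H each → 2
  2 × Cl: no H
  1 × Br: no H
  1 × C: 2 H
  1 × F: no H
  1 × I: no H
  1 × N: no H
  1 × O: no H
  Total hydrogens = 16.
Molecular formula: C13H16BrCl2FINO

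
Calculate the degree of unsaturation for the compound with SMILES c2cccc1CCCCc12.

Molecular formula from the SMILES: C10H12.
DoU = (2C + 2 + N − H − X)/2 = (2·10 + 2 + 0 − 12 − 0)/2 = 10/2 = 5.
(Structurally: 2 ring(s) + 3 π bond(s) = 5.)

5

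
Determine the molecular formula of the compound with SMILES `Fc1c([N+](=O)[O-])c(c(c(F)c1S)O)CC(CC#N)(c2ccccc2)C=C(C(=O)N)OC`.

C20H17F2N3O5S

Heavy atoms from the SMILES: 20 C, 2 F, 3 N, 5 O, 1 S.
Implicit hydrogens by atom environment:
  7 × C (aromatic): no H
  5 × C (aromatic): 1 H each → 5
  4 × C: no H
  3 × O: no H
  2 × C: 2 H each → 4
  2 × F: no H
  1 × C: 3 H
  1 × C: 1 H
  1 × N: 2 H
  1 × N (charge +1): no H
  1 × N: no H
  1 × O: 1 H
  1 × O (charge -1): no H
  1 × S: 1 H
  Total hydrogens = 17.
Molecular formula: C20H17F2N3O5S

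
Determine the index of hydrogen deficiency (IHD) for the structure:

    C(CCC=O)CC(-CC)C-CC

1

Molecular formula from the SMILES: C11H22O.
DoU = (2C + 2 + N − H − X)/2 = (2·11 + 2 + 0 − 22 − 0)/2 = 2/2 = 1.
(Structurally: 0 ring(s) + 1 π bond(s) = 1.)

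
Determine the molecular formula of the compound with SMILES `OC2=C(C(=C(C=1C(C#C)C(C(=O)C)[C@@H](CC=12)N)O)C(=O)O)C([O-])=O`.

C16H14NO7-

Heavy atoms from the SMILES: 16 C, 1 N, 7 O.
Implicit hydrogens by atom environment:
  6 × C (aromatic): no H
  4 × C: 1 H each → 4
  4 × C: no H
  3 × O: 1 H each → 3
  3 × O: no H
  1 × C: 3 H
  1 × C: 2 H
  1 × N: 2 H
  1 × O (charge -1): no H
  Total hydrogens = 14.
Net charge -1.
Molecular formula: C16H14NO7-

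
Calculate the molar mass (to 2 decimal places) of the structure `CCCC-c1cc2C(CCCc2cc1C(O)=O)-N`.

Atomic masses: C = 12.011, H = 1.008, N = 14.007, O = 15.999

Molecular formula: C15H21NO2.
M = 15×12.011 + 21×1.008 + 1×14.007 + 2×15.999 = 247.34 g/mol.

247.34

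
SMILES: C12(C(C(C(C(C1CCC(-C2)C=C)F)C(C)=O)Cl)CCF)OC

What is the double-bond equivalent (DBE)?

4

Molecular formula from the SMILES: C17H25ClF2O2.
DoU = (2C + 2 + N − H − X)/2 = (2·17 + 2 + 0 − 25 − 3)/2 = 8/2 = 4.
(Structurally: 2 ring(s) + 2 π bond(s) = 4.)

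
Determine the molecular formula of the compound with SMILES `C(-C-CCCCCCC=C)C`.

Heavy atoms from the SMILES: 11 C.
Implicit hydrogens by atom environment:
  9 × C: 2 H each → 18
  1 × C: 3 H
  1 × C: 1 H
  Total hydrogens = 22.
Molecular formula: C11H22

C11H22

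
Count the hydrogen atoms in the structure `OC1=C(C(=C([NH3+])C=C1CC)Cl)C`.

Hydrogens are implicit in SMILES; fill each atom to its normal valence:
  5 × C (aromatic): no H
  2 × C: 3 H each → 6
  1 × C: 2 H
  1 × C (aromatic): 1 H
  1 × Cl: no H
  1 × N (charge +1): 3 H
  1 × O: 1 H
  Total hydrogens = 13.

13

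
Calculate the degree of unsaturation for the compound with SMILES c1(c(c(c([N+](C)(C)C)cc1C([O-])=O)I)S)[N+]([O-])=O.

6

Molecular formula from the SMILES: C10H11IN2O4S.
DoU = (2C + 2 + N − H − X)/2 = (2·10 + 2 + 2 − 11 − 1)/2 = 12/2 = 6.
(Structurally: 1 ring(s) + 5 π bond(s) = 6.)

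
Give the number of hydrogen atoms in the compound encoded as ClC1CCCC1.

9

Hydrogens are implicit in SMILES; fill each atom to its normal valence:
  4 × C: 2 H each → 8
  1 × C: 1 H
  1 × Cl: no H
  Total hydrogens = 9.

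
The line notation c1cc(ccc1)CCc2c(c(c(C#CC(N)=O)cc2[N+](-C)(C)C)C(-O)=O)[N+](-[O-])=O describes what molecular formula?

Heavy atoms from the SMILES: 21 C, 3 N, 5 O.
Implicit hydrogens by atom environment:
  6 × C (aromatic): 1 H each → 6
  6 × C (aromatic): no H
  4 × C: no H
  3 × C: 3 H each → 9
  3 × O: no H
  2 × C: 2 H each → 4
  2 × N (charge +1): no H
  1 × N: 2 H
  1 × O: 1 H
  1 × O (charge -1): no H
  Total hydrogens = 22.
Net charge +1.
Molecular formula: C21H22N3O5+

C21H22N3O5+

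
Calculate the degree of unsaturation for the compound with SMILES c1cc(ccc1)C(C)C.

Molecular formula from the SMILES: C9H12.
DoU = (2C + 2 + N − H − X)/2 = (2·9 + 2 + 0 − 12 − 0)/2 = 8/2 = 4.
(Structurally: 1 ring(s) + 3 π bond(s) = 4.)

4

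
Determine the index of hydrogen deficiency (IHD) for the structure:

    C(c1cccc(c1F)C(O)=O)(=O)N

6

Molecular formula from the SMILES: C8H6FNO3.
DoU = (2C + 2 + N − H − X)/2 = (2·8 + 2 + 1 − 6 − 1)/2 = 12/2 = 6.
(Structurally: 1 ring(s) + 5 π bond(s) = 6.)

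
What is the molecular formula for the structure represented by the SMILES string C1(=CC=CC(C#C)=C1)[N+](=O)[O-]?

Heavy atoms from the SMILES: 8 C, 1 N, 2 O.
Implicit hydrogens by atom environment:
  4 × C (aromatic): 1 H each → 4
  2 × C (aromatic): no H
  1 × C: 1 H
  1 × C: no H
  1 × N (charge +1): no H
  1 × O: no H
  1 × O (charge -1): no H
  Total hydrogens = 5.
Molecular formula: C8H5NO2

C8H5NO2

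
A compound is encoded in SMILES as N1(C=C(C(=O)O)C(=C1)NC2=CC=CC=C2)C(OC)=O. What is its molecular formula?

C13H12N2O4

Heavy atoms from the SMILES: 13 C, 2 N, 4 O.
Implicit hydrogens by atom environment:
  7 × C (aromatic): 1 H each → 7
  3 × C (aromatic): no H
  3 × O: no H
  2 × C: no H
  1 × C: 3 H
  1 × N: 1 H
  1 × N (aromatic): no H
  1 × O: 1 H
  Total hydrogens = 12.
Molecular formula: C13H12N2O4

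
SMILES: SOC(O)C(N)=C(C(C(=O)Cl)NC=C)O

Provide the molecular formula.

Heavy atoms from the SMILES: 7 C, 1 Cl, 2 N, 4 O, 1 S.
Implicit hydrogens by atom environment:
  3 × C: 1 H each → 3
  3 × C: no H
  2 × O: 1 H each → 2
  2 × O: no H
  1 × C: 2 H
  1 × Cl: no H
  1 × N: 2 H
  1 × N: 1 H
  1 × S: 1 H
  Total hydrogens = 11.
Molecular formula: C7H11ClN2O4S

C7H11ClN2O4S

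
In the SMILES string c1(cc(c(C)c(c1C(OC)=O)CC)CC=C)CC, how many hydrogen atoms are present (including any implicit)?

Hydrogens are implicit in SMILES; fill each atom to its normal valence:
  5 × C (aromatic): no H
  4 × C: 3 H each → 12
  4 × C: 2 H each → 8
  2 × O: no H
  1 × C (aromatic): 1 H
  1 × C: 1 H
  1 × C: no H
  Total hydrogens = 22.

22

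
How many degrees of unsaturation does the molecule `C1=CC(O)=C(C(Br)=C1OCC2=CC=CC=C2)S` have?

Molecular formula from the SMILES: C13H11BrO2S.
DoU = (2C + 2 + N − H − X)/2 = (2·13 + 2 + 0 − 11 − 1)/2 = 16/2 = 8.
(Structurally: 2 ring(s) + 6 π bond(s) = 8.)

8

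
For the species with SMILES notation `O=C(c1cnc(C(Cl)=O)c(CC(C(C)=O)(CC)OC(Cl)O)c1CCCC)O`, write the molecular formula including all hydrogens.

Heavy atoms from the SMILES: 18 C, 2 Cl, 1 N, 6 O.
Implicit hydrogens by atom environment:
  5 × C: 2 H each → 10
  4 × C (aromatic): no H
  4 × C: no H
  4 × O: no H
  3 × C: 3 H each → 9
  2 × Cl: no H
  2 × O: 1 H each → 2
  1 × C (aromatic): 1 H
  1 × C: 1 H
  1 × N (aromatic): no H
  Total hydrogens = 23.
Molecular formula: C18H23Cl2NO6

C18H23Cl2NO6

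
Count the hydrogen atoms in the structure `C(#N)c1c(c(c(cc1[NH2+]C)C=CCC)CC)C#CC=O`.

19

Hydrogens are implicit in SMILES; fill each atom to its normal valence:
  5 × C (aromatic): no H
  3 × C: 3 H each → 9
  3 × C: 1 H each → 3
  3 × C: no H
  2 × C: 2 H each → 4
  1 × C (aromatic): 1 H
  1 × N (charge +1): 2 H
  1 × N: no H
  1 × O: no H
  Total hydrogens = 19.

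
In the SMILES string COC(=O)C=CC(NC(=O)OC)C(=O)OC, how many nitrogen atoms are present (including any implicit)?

The symbol for nitrogen appears 1 time in the SMILES.

1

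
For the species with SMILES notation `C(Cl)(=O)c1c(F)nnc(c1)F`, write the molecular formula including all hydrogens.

C5HClF2N2O

Heavy atoms from the SMILES: 5 C, 1 Cl, 2 F, 2 N, 1 O.
Implicit hydrogens by atom environment:
  3 × C (aromatic): no H
  2 × F: no H
  2 × N (aromatic): no H
  1 × C (aromatic): 1 H
  1 × C: no H
  1 × Cl: no H
  1 × O: no H
  Total hydrogens = 1.
Molecular formula: C5HClF2N2O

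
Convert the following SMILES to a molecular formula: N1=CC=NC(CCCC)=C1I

Heavy atoms from the SMILES: 8 C, 1 I, 2 N.
Implicit hydrogens by atom environment:
  3 × C: 2 H each → 6
  2 × C (aromatic): 1 H each → 2
  2 × C (aromatic): no H
  2 × N (aromatic): no H
  1 × C: 3 H
  1 × I: no H
  Total hydrogens = 11.
Molecular formula: C8H11IN2

C8H11IN2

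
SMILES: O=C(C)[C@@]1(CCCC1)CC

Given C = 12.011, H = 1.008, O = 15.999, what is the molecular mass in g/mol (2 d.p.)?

Molecular formula: C9H16O.
M = 9×12.011 + 16×1.008 + 1×15.999 = 140.23 g/mol.

140.23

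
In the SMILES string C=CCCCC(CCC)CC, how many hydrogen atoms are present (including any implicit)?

Hydrogens are implicit in SMILES; fill each atom to its normal valence:
  7 × C: 2 H each → 14
  2 × C: 3 H each → 6
  2 × C: 1 H each → 2
  Total hydrogens = 22.

22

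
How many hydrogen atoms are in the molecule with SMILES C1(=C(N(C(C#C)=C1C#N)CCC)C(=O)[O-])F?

8

Hydrogens are implicit in SMILES; fill each atom to its normal valence:
  4 × C (aromatic): no H
  3 × C: no H
  2 × C: 2 H each → 4
  1 × C: 3 H
  1 × C: 1 H
  1 × F: no H
  1 × N (aromatic): no H
  1 × N: no H
  1 × O: no H
  1 × O (charge -1): no H
  Total hydrogens = 8.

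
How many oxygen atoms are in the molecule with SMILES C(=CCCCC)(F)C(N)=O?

1

The symbol for oxygen appears 1 time in the SMILES.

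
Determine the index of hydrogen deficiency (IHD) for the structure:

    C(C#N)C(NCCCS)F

Molecular formula from the SMILES: C6H11FN2S.
DoU = (2C + 2 + N − H − X)/2 = (2·6 + 2 + 2 − 11 − 1)/2 = 4/2 = 2.
(Structurally: 0 ring(s) + 2 π bond(s) = 2.)

2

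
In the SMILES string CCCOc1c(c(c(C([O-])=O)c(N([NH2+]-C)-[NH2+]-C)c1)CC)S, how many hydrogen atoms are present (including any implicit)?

24

Hydrogens are implicit in SMILES; fill each atom to its normal valence:
  5 × C (aromatic): no H
  4 × C: 3 H each → 12
  3 × C: 2 H each → 6
  2 × N (charge +1): 2 H each → 4
  2 × O: no H
  1 × C (aromatic): 1 H
  1 × C: no H
  1 × N: no H
  1 × O (charge -1): no H
  1 × S: 1 H
  Total hydrogens = 24.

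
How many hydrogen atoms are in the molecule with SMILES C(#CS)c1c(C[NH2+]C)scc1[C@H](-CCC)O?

18

Hydrogens are implicit in SMILES; fill each atom to its normal valence:
  3 × C: 2 H each → 6
  3 × C (aromatic): no H
  2 × C: 3 H each → 6
  2 × C: no H
  1 × C (aromatic): 1 H
  1 × C: 1 H
  1 × N (charge +1): 2 H
  1 × O: 1 H
  1 × S: 1 H
  1 × S (aromatic): no H
  Total hydrogens = 18.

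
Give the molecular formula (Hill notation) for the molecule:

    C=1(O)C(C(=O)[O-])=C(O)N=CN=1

Heavy atoms from the SMILES: 5 C, 2 N, 4 O.
Implicit hydrogens by atom environment:
  3 × C (aromatic): no H
  2 × N (aromatic): no H
  2 × O: 1 H each → 2
  1 × C (aromatic): 1 H
  1 × C: no H
  1 × O: no H
  1 × O (charge -1): no H
  Total hydrogens = 3.
Net charge -1.
Molecular formula: C5H3N2O4-

C5H3N2O4-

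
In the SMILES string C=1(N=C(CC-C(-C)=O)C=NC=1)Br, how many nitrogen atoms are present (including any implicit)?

The symbol for nitrogen appears 2 times in the SMILES.

2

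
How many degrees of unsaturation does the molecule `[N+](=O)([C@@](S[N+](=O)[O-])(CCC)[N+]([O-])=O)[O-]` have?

3

Molecular formula from the SMILES: C4H7N3O6S.
DoU = (2C + 2 + N − H − X)/2 = (2·4 + 2 + 3 − 7 − 0)/2 = 6/2 = 3.
(Structurally: 0 ring(s) + 3 π bond(s) = 3.)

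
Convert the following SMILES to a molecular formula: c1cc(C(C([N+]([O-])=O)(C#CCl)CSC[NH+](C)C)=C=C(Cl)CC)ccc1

Heavy atoms from the SMILES: 18 C, 2 Cl, 2 N, 2 O, 1 S.
Implicit hydrogens by atom environment:
  6 × C: no H
  5 × C (aromatic): 1 H each → 5
  3 × C: 3 H each → 9
  3 × C: 2 H each → 6
  2 × Cl: no H
  1 × C (aromatic): no H
  1 × N (charge +1): 1 H
  1 × N (charge +1): no H
  1 × O: no H
  1 × O (charge -1): no H
  1 × S: no H
  Total hydrogens = 21.
Net charge +1.
Molecular formula: C18H21Cl2N2O2S+

C18H21Cl2N2O2S+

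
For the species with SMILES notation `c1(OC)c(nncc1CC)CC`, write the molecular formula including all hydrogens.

Heavy atoms from the SMILES: 9 C, 2 N, 1 O.
Implicit hydrogens by atom environment:
  3 × C: 3 H each → 9
  3 × C (aromatic): no H
  2 × C: 2 H each → 4
  2 × N (aromatic): no H
  1 × C (aromatic): 1 H
  1 × O: no H
  Total hydrogens = 14.
Molecular formula: C9H14N2O

C9H14N2O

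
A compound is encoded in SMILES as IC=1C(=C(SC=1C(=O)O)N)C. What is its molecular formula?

C6H6INO2S

Heavy atoms from the SMILES: 6 C, 1 I, 1 N, 2 O, 1 S.
Implicit hydrogens by atom environment:
  4 × C (aromatic): no H
  1 × C: 3 H
  1 × C: no H
  1 × I: no H
  1 × N: 2 H
  1 × O: 1 H
  1 × O: no H
  1 × S (aromatic): no H
  Total hydrogens = 6.
Molecular formula: C6H6INO2S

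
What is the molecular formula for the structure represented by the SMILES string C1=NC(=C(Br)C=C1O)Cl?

Heavy atoms from the SMILES: 1 Br, 5 C, 1 Cl, 1 N, 1 O.
Implicit hydrogens by atom environment:
  3 × C (aromatic): no H
  2 × C (aromatic): 1 H each → 2
  1 × Br: no H
  1 × Cl: no H
  1 × N (aromatic): no H
  1 × O: 1 H
  Total hydrogens = 3.
Molecular formula: C5H3BrClNO

C5H3BrClNO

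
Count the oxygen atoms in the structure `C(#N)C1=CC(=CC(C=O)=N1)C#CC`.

1

The symbol for oxygen appears 1 time in the SMILES.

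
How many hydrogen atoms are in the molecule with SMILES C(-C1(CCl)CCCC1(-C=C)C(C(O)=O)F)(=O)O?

Hydrogens are implicit in SMILES; fill each atom to its normal valence:
  5 × C: 2 H each → 10
  4 × C: no H
  2 × C: 1 H each → 2
  2 × O: 1 H each → 2
  2 × O: no H
  1 × Cl: no H
  1 × F: no H
  Total hydrogens = 14.

14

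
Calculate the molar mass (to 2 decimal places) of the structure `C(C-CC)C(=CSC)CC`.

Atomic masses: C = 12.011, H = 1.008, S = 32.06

Molecular formula: C9H18S.
M = 9×12.011 + 18×1.008 + 1×32.06 = 158.30 g/mol.

158.30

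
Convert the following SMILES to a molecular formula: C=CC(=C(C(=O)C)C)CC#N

Heavy atoms from the SMILES: 9 C, 1 N, 1 O.
Implicit hydrogens by atom environment:
  4 × C: no H
  2 × C: 3 H each → 6
  2 × C: 2 H each → 4
  1 × C: 1 H
  1 × N: no H
  1 × O: no H
  Total hydrogens = 11.
Molecular formula: C9H11NO

C9H11NO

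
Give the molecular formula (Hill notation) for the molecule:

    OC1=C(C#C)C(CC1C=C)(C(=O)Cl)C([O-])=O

Heavy atoms from the SMILES: 11 C, 1 Cl, 4 O.
Implicit hydrogens by atom environment:
  6 × C: no H
  3 × C: 1 H each → 3
  2 × C: 2 H each → 4
  2 × O: no H
  1 × Cl: no H
  1 × O: 1 H
  1 × O (charge -1): no H
  Total hydrogens = 8.
Net charge -1.
Molecular formula: C11H8ClO4-

C11H8ClO4-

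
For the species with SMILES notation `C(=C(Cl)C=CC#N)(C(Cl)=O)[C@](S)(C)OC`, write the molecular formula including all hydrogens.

Heavy atoms from the SMILES: 9 C, 2 Cl, 1 N, 2 O, 1 S.
Implicit hydrogens by atom environment:
  5 × C: no H
  2 × C: 3 H each → 6
  2 × C: 1 H each → 2
  2 × Cl: no H
  2 × O: no H
  1 × N: no H
  1 × S: 1 H
  Total hydrogens = 9.
Molecular formula: C9H9Cl2NO2S

C9H9Cl2NO2S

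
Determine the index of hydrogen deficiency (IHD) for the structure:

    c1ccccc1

Molecular formula from the SMILES: C6H6.
DoU = (2C + 2 + N − H − X)/2 = (2·6 + 2 + 0 − 6 − 0)/2 = 8/2 = 4.
(Structurally: 1 ring(s) + 3 π bond(s) = 4.)

4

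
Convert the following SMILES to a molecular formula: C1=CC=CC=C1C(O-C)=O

Heavy atoms from the SMILES: 8 C, 2 O.
Implicit hydrogens by atom environment:
  5 × C (aromatic): 1 H each → 5
  2 × O: no H
  1 × C: 3 H
  1 × C (aromatic): no H
  1 × C: no H
  Total hydrogens = 8.
Molecular formula: C8H8O2

C8H8O2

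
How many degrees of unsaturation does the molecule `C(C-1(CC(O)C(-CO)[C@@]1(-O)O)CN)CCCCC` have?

1

Molecular formula from the SMILES: C13H27NO4.
DoU = (2C + 2 + N − H − X)/2 = (2·13 + 2 + 1 − 27 − 0)/2 = 2/2 = 1.
(Structurally: 1 ring(s) + 0 π bond(s) = 1.)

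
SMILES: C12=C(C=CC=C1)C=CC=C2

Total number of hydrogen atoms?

8

Hydrogens are implicit in SMILES; fill each atom to its normal valence:
  8 × C (aromatic): 1 H each → 8
  2 × C (aromatic): no H
  Total hydrogens = 8.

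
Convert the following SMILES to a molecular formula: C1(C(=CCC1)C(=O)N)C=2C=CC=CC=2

C12H13NO

Heavy atoms from the SMILES: 12 C, 1 N, 1 O.
Implicit hydrogens by atom environment:
  5 × C (aromatic): 1 H each → 5
  2 × C: 2 H each → 4
  2 × C: 1 H each → 2
  2 × C: no H
  1 × C (aromatic): no H
  1 × N: 2 H
  1 × O: no H
  Total hydrogens = 13.
Molecular formula: C12H13NO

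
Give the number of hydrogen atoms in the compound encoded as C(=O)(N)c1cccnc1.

6

Hydrogens are implicit in SMILES; fill each atom to its normal valence:
  4 × C (aromatic): 1 H each → 4
  1 × C (aromatic): no H
  1 × C: no H
  1 × N: 2 H
  1 × N (aromatic): no H
  1 × O: no H
  Total hydrogens = 6.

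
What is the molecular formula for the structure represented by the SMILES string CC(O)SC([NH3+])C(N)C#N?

Heavy atoms from the SMILES: 5 C, 3 N, 1 O, 1 S.
Implicit hydrogens by atom environment:
  3 × C: 1 H each → 3
  1 × C: 3 H
  1 × C: no H
  1 × N (charge +1): 3 H
  1 × N: 2 H
  1 × N: no H
  1 × O: 1 H
  1 × S: no H
  Total hydrogens = 12.
Net charge +1.
Molecular formula: C5H12N3OS+

C5H12N3OS+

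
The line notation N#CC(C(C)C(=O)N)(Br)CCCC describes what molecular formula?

C9H15BrN2O

Heavy atoms from the SMILES: 1 Br, 9 C, 2 N, 1 O.
Implicit hydrogens by atom environment:
  3 × C: 2 H each → 6
  3 × C: no H
  2 × C: 3 H each → 6
  1 × Br: no H
  1 × C: 1 H
  1 × N: 2 H
  1 × N: no H
  1 × O: no H
  Total hydrogens = 15.
Molecular formula: C9H15BrN2O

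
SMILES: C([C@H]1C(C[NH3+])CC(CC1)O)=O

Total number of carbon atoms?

The symbol for carbon appears 8 times in the SMILES.

8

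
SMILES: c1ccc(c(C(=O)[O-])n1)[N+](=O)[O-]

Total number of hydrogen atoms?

3

Hydrogens are implicit in SMILES; fill each atom to its normal valence:
  3 × C (aromatic): 1 H each → 3
  2 × C (aromatic): no H
  2 × O: no H
  2 × O (charge -1): no H
  1 × C: no H
  1 × N (aromatic): no H
  1 × N (charge +1): no H
  Total hydrogens = 3.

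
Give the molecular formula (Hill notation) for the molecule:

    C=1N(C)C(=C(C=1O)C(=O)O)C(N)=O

C7H8N2O4

Heavy atoms from the SMILES: 7 C, 2 N, 4 O.
Implicit hydrogens by atom environment:
  3 × C (aromatic): no H
  2 × C: no H
  2 × O: 1 H each → 2
  2 × O: no H
  1 × C: 3 H
  1 × C (aromatic): 1 H
  1 × N: 2 H
  1 × N (aromatic): no H
  Total hydrogens = 8.
Molecular formula: C7H8N2O4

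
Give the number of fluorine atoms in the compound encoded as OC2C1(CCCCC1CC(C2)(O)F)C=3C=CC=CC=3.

The symbol for fluorine appears 1 time in the SMILES.

1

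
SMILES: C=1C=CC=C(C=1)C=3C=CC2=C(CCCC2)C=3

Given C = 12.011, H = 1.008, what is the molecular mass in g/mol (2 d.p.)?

208.30

Molecular formula: C16H16.
M = 16×12.011 + 16×1.008 = 208.30 g/mol.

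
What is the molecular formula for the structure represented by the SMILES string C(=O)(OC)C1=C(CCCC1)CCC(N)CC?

C13H23NO2

Heavy atoms from the SMILES: 13 C, 1 N, 2 O.
Implicit hydrogens by atom environment:
  7 × C: 2 H each → 14
  3 × C: no H
  2 × C: 3 H each → 6
  2 × O: no H
  1 × C: 1 H
  1 × N: 2 H
  Total hydrogens = 23.
Molecular formula: C13H23NO2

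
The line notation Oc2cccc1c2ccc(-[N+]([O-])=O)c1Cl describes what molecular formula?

C10H6ClNO3

Heavy atoms from the SMILES: 10 C, 1 Cl, 1 N, 3 O.
Implicit hydrogens by atom environment:
  5 × C (aromatic): 1 H each → 5
  5 × C (aromatic): no H
  1 × Cl: no H
  1 × N (charge +1): no H
  1 × O: 1 H
  1 × O: no H
  1 × O (charge -1): no H
  Total hydrogens = 6.
Molecular formula: C10H6ClNO3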